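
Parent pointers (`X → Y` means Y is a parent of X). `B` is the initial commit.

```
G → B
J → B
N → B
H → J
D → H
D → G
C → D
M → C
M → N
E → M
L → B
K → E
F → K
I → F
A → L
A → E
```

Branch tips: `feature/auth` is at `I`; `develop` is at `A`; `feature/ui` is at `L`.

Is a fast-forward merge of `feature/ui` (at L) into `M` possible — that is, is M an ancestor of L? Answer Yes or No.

A fast-forward from M to L is possible iff M is an ancestor of L.
Ancestors of L: {B, L}.
M is not among them, so fast-forward is not possible.

No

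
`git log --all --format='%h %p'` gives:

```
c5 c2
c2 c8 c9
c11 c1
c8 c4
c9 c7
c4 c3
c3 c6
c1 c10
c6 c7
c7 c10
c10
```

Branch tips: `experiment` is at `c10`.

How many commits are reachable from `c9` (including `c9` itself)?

3

Walking parent pointers from c9: reachable set = {c10, c7, c9}.
That is 3 commits.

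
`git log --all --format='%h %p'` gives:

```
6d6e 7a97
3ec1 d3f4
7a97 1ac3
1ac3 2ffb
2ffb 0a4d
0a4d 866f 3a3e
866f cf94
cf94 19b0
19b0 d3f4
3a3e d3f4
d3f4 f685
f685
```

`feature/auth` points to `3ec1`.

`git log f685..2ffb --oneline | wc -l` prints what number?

Reachable from 2ffb: {0a4d, 19b0, 2ffb, 3a3e, 866f, cf94, d3f4, f685}.
Reachable from f685: {f685}.
In 2ffb's history but not f685's: {0a4d, 19b0, 2ffb, 3a3e, 866f, cf94, d3f4} — 7 commits.

7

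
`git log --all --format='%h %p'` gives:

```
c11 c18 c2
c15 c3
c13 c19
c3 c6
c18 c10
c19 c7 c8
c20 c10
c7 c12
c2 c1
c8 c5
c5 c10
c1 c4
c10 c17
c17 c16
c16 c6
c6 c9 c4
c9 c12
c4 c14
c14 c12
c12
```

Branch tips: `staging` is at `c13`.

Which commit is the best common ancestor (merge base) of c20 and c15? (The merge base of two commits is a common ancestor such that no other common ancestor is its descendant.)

Ancestors of c20: {c10, c12, c14, c16, c17, c20, c4, c6, c9}.
Ancestors of c15: {c12, c14, c15, c3, c4, c6, c9}.
Common ancestors: {c12, c14, c4, c6, c9}.
Among these, c6 is not an ancestor of any other common ancestor — it is the merge base.

c6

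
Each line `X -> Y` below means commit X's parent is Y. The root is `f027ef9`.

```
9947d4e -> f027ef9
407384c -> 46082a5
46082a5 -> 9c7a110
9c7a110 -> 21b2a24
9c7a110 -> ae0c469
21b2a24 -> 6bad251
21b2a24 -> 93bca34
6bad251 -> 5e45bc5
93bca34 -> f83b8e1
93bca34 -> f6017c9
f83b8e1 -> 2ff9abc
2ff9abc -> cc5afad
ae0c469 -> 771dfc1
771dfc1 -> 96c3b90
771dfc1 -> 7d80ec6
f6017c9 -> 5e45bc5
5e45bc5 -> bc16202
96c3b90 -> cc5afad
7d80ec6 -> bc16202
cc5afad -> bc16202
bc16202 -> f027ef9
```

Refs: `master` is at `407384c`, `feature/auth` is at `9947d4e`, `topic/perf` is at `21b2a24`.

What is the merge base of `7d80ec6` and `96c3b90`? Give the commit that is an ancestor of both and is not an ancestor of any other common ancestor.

Ancestors of 7d80ec6: {7d80ec6, bc16202, f027ef9}.
Ancestors of 96c3b90: {96c3b90, bc16202, cc5afad, f027ef9}.
Common ancestors: {bc16202, f027ef9}.
Among these, bc16202 is not an ancestor of any other common ancestor — it is the merge base.

bc16202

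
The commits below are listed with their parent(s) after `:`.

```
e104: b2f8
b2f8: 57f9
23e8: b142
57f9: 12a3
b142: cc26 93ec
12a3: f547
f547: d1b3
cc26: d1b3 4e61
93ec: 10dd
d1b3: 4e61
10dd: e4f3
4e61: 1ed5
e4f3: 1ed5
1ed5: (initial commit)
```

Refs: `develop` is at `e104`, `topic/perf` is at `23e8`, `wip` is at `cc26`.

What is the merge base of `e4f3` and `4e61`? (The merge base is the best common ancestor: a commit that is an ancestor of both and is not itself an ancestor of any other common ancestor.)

1ed5

Ancestors of e4f3: {1ed5, e4f3}.
Ancestors of 4e61: {1ed5, 4e61}.
Common ancestors: {1ed5}.
The only common ancestor is 1ed5, so it is the merge base.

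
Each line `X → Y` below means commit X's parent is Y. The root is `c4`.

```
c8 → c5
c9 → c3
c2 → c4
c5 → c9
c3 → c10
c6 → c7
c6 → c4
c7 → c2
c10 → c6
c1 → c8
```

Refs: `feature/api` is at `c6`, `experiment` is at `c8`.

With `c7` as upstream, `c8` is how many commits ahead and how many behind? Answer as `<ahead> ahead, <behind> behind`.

Reachable from c8: {c10, c2, c3, c4, c5, c6, c7, c8, c9}.
Reachable from c7: {c2, c4, c7}.
Only in c8's history (ahead): {c10, c3, c5, c6, c8, c9} — 6.
Only in c7's history (behind): {} — 0.

6 ahead, 0 behind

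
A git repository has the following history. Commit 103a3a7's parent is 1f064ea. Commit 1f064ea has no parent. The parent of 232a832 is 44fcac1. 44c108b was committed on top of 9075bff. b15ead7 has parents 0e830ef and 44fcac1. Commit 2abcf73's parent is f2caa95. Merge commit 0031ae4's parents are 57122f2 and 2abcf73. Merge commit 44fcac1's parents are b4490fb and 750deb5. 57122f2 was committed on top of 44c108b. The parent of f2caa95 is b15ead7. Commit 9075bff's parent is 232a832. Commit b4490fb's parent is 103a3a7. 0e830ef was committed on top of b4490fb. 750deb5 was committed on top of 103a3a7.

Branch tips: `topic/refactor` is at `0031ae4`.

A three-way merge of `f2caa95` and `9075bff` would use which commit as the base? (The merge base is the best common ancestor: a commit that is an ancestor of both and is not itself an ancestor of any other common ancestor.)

Ancestors of f2caa95: {0e830ef, 103a3a7, 1f064ea, 44fcac1, 750deb5, b15ead7, b4490fb, f2caa95}.
Ancestors of 9075bff: {103a3a7, 1f064ea, 232a832, 44fcac1, 750deb5, 9075bff, b4490fb}.
Common ancestors: {103a3a7, 1f064ea, 44fcac1, 750deb5, b4490fb}.
Among these, 44fcac1 is not an ancestor of any other common ancestor — it is the merge base.

44fcac1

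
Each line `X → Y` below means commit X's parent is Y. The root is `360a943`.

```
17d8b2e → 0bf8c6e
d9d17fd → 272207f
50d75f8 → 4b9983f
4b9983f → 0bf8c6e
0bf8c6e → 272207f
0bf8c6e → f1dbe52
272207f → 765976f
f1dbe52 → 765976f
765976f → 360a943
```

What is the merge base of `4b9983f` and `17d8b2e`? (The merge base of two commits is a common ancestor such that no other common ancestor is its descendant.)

Ancestors of 4b9983f: {0bf8c6e, 272207f, 360a943, 4b9983f, 765976f, f1dbe52}.
Ancestors of 17d8b2e: {0bf8c6e, 17d8b2e, 272207f, 360a943, 765976f, f1dbe52}.
Common ancestors: {0bf8c6e, 272207f, 360a943, 765976f, f1dbe52}.
Among these, 0bf8c6e is not an ancestor of any other common ancestor — it is the merge base.

0bf8c6e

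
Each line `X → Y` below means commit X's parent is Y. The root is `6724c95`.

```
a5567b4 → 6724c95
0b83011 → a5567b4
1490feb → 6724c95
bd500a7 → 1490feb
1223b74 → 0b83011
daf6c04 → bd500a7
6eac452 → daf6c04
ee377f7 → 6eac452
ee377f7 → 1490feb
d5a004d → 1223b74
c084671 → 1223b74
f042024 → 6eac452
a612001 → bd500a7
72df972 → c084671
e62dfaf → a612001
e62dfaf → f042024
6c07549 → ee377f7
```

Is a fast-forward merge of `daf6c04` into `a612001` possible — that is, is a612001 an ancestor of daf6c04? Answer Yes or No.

No

A fast-forward from a612001 to daf6c04 is possible iff a612001 is an ancestor of daf6c04.
Ancestors of daf6c04: {1490feb, 6724c95, bd500a7, daf6c04}.
a612001 is not among them, so fast-forward is not possible.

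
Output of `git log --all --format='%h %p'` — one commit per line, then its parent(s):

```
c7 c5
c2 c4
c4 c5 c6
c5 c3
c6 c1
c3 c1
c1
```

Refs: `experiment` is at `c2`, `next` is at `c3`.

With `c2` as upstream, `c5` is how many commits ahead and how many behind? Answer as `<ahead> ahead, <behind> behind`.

0 ahead, 3 behind

Reachable from c5: {c1, c3, c5}.
Reachable from c2: {c1, c2, c3, c4, c5, c6}.
Only in c5's history (ahead): {} — 0.
Only in c2's history (behind): {c2, c4, c6} — 3.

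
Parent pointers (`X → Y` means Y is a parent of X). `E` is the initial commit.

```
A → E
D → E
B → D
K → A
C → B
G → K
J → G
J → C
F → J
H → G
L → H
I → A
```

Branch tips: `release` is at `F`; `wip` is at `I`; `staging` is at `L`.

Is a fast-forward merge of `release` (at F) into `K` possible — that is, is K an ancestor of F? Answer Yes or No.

A fast-forward from K to F is possible iff K is an ancestor of F.
Ancestors of F: {A, B, C, D, E, F, G, J, K}.
K is among them, so fast-forward is possible.

Yes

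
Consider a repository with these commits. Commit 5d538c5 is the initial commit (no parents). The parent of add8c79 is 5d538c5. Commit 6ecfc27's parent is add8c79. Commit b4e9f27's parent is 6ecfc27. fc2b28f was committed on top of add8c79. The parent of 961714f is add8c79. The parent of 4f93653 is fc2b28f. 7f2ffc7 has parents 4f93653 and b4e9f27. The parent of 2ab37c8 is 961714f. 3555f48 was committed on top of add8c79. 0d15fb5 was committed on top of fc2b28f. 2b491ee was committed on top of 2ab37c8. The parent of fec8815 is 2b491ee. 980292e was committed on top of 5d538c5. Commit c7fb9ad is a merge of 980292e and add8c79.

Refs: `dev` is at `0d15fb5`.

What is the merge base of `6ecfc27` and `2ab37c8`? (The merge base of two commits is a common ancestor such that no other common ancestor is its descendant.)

add8c79

Ancestors of 6ecfc27: {5d538c5, 6ecfc27, add8c79}.
Ancestors of 2ab37c8: {2ab37c8, 5d538c5, 961714f, add8c79}.
Common ancestors: {5d538c5, add8c79}.
Among these, add8c79 is not an ancestor of any other common ancestor — it is the merge base.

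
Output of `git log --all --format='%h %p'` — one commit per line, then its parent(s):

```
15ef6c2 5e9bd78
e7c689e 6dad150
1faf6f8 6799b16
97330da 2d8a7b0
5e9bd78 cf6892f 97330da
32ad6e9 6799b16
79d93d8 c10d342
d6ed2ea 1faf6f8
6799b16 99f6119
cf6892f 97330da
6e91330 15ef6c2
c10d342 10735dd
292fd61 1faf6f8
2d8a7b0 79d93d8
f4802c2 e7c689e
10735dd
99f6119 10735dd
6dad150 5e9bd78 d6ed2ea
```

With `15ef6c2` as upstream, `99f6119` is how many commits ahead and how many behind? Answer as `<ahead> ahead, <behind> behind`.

Reachable from 99f6119: {10735dd, 99f6119}.
Reachable from 15ef6c2: {10735dd, 15ef6c2, 2d8a7b0, 5e9bd78, 79d93d8, 97330da, c10d342, cf6892f}.
Only in 99f6119's history (ahead): {99f6119} — 1.
Only in 15ef6c2's history (behind): {15ef6c2, 2d8a7b0, 5e9bd78, 79d93d8, 97330da, c10d342, cf6892f} — 7.

1 ahead, 7 behind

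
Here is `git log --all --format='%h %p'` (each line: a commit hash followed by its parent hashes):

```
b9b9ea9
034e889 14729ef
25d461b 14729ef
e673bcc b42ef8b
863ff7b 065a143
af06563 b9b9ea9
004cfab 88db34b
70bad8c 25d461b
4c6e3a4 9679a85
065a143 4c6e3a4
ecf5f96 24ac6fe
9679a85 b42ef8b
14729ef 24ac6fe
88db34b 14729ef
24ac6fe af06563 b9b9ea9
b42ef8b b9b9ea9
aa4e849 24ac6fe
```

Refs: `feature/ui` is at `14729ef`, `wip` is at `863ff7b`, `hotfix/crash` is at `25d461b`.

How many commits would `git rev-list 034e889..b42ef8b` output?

1

Reachable from b42ef8b: {b42ef8b, b9b9ea9}.
Reachable from 034e889: {034e889, 14729ef, 24ac6fe, af06563, b9b9ea9}.
In b42ef8b's history but not 034e889's: {b42ef8b} — 1 commit.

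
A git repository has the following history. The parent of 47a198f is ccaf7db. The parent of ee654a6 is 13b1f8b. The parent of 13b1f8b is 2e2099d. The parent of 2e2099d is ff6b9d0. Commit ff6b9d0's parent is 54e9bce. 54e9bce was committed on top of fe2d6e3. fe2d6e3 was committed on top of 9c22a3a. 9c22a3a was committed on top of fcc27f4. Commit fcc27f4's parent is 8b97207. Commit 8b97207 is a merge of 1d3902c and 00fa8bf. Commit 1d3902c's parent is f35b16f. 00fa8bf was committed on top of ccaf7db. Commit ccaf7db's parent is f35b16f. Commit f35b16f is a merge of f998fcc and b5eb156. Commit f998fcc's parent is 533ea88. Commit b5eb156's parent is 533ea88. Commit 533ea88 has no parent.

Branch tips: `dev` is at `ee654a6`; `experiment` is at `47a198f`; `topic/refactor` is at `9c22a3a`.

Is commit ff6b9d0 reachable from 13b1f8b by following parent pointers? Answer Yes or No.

Ancestors of 13b1f8b (commits reachable by following parents): {00fa8bf, 13b1f8b, 1d3902c, 2e2099d, 533ea88, 54e9bce, 8b97207, 9c22a3a, b5eb156, ccaf7db, f35b16f, f998fcc, fcc27f4, fe2d6e3, ff6b9d0}.
ff6b9d0 is in that set, so it is an ancestor of 13b1f8b.

Yes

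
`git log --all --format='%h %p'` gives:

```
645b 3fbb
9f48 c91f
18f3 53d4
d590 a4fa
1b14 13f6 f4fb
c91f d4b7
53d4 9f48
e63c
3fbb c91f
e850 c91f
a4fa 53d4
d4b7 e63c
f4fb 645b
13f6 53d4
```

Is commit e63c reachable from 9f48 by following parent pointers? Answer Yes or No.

Yes

Ancestors of 9f48 (commits reachable by following parents): {9f48, c91f, d4b7, e63c}.
e63c is in that set, so it is an ancestor of 9f48.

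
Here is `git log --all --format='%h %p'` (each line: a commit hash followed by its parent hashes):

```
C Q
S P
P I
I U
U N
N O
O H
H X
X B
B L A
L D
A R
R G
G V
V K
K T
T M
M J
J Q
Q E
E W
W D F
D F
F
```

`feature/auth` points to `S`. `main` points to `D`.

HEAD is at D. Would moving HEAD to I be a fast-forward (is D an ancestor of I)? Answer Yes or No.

A fast-forward from D to I is possible iff D is an ancestor of I.
Ancestors of I: {A, B, D, E, F, G, H, I, J, K, L, M, N, O, Q, R, T, U, V, W, X}.
D is among them, so fast-forward is possible.

Yes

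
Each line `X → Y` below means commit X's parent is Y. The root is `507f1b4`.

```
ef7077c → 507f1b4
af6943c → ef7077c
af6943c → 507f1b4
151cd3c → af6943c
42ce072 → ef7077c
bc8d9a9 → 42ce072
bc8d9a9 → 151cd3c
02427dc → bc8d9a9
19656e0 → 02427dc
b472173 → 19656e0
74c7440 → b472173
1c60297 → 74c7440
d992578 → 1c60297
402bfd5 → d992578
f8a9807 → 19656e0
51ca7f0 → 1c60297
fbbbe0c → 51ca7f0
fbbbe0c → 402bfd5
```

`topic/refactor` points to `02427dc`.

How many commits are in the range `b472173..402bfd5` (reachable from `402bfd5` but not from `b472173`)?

Reachable from 402bfd5: {02427dc, 151cd3c, 19656e0, 1c60297, 402bfd5, 42ce072, 507f1b4, 74c7440, af6943c, b472173, bc8d9a9, d992578, ef7077c}.
Reachable from b472173: {02427dc, 151cd3c, 19656e0, 42ce072, 507f1b4, af6943c, b472173, bc8d9a9, ef7077c}.
In 402bfd5's history but not b472173's: {1c60297, 402bfd5, 74c7440, d992578} — 4 commits.

4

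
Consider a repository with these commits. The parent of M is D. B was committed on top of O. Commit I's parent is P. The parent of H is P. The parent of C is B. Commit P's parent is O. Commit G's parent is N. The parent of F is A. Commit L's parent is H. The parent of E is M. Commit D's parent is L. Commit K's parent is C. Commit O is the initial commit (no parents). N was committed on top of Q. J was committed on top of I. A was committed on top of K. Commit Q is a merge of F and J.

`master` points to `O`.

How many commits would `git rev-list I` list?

3

Walking parent pointers from I: reachable set = {I, O, P}.
That is 3 commits.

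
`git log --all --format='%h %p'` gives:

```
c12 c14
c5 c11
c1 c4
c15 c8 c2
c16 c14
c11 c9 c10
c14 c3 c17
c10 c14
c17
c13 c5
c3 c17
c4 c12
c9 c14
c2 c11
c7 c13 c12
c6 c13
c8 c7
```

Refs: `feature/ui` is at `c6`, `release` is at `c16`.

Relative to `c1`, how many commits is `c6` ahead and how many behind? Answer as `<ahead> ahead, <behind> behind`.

Reachable from c6: {c10, c11, c13, c14, c17, c3, c5, c6, c9}.
Reachable from c1: {c1, c12, c14, c17, c3, c4}.
Only in c6's history (ahead): {c10, c11, c13, c5, c6, c9} — 6.
Only in c1's history (behind): {c1, c12, c4} — 3.

6 ahead, 3 behind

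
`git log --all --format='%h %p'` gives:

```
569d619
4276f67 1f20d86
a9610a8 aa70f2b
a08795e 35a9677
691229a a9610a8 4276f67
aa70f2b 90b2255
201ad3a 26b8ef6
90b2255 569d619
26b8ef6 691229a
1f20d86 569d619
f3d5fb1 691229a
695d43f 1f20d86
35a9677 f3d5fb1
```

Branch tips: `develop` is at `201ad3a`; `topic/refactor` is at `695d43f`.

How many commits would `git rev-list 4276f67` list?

3

Walking parent pointers from 4276f67: reachable set = {1f20d86, 4276f67, 569d619}.
That is 3 commits.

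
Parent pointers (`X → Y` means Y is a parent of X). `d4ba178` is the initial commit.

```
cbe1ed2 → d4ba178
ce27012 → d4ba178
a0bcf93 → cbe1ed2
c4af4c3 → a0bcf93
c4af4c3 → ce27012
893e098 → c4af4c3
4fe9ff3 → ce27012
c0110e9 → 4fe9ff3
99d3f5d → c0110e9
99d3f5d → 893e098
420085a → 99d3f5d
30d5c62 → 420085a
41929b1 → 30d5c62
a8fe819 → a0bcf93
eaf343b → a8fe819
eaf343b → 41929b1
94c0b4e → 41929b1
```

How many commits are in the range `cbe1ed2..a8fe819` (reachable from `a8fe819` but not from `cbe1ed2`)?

2

Reachable from a8fe819: {a0bcf93, a8fe819, cbe1ed2, d4ba178}.
Reachable from cbe1ed2: {cbe1ed2, d4ba178}.
In a8fe819's history but not cbe1ed2's: {a0bcf93, a8fe819} — 2 commits.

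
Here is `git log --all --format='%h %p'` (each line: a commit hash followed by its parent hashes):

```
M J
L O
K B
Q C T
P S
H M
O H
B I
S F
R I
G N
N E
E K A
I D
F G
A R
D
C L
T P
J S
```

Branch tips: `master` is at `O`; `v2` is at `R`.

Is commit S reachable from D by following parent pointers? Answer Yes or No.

No

Ancestors of D: {D}.
S is not in that set, so it is not an ancestor of D.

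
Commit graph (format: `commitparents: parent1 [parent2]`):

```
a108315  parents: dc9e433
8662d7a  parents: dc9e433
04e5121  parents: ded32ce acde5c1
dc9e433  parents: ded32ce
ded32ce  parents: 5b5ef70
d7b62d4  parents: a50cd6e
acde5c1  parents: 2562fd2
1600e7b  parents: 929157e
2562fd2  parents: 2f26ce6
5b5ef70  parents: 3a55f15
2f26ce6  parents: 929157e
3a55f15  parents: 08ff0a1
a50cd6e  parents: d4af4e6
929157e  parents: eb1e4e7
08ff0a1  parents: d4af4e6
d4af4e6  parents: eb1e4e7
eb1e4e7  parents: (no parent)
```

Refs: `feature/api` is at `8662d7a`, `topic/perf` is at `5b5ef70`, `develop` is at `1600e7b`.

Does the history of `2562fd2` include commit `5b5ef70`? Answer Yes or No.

No

Ancestors of 2562fd2: {2562fd2, 2f26ce6, 929157e, eb1e4e7}.
5b5ef70 is not in that set, so it is not an ancestor of 2562fd2.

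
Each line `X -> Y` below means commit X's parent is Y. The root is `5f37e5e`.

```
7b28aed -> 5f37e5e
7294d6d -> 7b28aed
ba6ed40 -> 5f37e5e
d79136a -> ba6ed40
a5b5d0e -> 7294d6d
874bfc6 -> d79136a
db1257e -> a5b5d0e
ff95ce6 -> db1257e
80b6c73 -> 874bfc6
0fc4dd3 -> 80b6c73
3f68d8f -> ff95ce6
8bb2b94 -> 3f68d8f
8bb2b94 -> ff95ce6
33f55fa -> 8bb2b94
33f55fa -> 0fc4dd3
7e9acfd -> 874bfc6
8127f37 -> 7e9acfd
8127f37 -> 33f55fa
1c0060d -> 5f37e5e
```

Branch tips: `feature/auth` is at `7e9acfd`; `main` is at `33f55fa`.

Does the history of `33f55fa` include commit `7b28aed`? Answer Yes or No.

Yes

Ancestors of 33f55fa (commits reachable by following parents): {0fc4dd3, 33f55fa, 3f68d8f, 5f37e5e, 7294d6d, 7b28aed, 80b6c73, 874bfc6, 8bb2b94, a5b5d0e, ba6ed40, d79136a, db1257e, ff95ce6}.
7b28aed is in that set, so it is an ancestor of 33f55fa.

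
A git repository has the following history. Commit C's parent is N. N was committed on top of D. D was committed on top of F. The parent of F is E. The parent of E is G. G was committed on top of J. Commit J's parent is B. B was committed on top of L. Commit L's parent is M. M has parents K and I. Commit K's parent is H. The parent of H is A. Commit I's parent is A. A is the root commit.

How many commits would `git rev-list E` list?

10

Walking parent pointers from E: reachable set = {A, B, E, G, H, I, J, K, L, M}.
That is 10 commits.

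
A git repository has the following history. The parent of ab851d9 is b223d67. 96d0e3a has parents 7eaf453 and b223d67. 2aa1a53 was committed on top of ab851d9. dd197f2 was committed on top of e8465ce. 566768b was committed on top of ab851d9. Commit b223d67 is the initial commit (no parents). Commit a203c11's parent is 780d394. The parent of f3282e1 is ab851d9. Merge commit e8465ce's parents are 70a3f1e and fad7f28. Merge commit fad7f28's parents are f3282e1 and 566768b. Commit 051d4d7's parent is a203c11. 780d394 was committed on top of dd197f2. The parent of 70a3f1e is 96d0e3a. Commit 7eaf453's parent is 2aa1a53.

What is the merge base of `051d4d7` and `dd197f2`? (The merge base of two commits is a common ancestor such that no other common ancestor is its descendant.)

dd197f2

Ancestors of 051d4d7: {051d4d7, 2aa1a53, 566768b, 70a3f1e, 780d394, 7eaf453, 96d0e3a, a203c11, ab851d9, b223d67, dd197f2, e8465ce, f3282e1, fad7f28}.
Ancestors of dd197f2: {2aa1a53, 566768b, 70a3f1e, 7eaf453, 96d0e3a, ab851d9, b223d67, dd197f2, e8465ce, f3282e1, fad7f28}.
Common ancestors: {2aa1a53, 566768b, 70a3f1e, 7eaf453, 96d0e3a, ab851d9, b223d67, dd197f2, e8465ce, f3282e1, fad7f28}.
Among these, dd197f2 is not an ancestor of any other common ancestor — it is the merge base.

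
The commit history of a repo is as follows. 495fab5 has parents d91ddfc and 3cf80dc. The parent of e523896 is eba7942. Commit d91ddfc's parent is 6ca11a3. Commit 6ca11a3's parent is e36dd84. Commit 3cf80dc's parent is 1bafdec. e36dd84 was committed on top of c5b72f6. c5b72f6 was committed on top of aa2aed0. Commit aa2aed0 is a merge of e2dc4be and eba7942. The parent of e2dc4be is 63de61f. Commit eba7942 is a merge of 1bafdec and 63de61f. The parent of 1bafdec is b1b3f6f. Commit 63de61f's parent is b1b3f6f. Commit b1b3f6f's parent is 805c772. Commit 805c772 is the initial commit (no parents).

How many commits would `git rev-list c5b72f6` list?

8

Walking parent pointers from c5b72f6: reachable set = {1bafdec, 63de61f, 805c772, aa2aed0, b1b3f6f, c5b72f6, e2dc4be, eba7942}.
That is 8 commits.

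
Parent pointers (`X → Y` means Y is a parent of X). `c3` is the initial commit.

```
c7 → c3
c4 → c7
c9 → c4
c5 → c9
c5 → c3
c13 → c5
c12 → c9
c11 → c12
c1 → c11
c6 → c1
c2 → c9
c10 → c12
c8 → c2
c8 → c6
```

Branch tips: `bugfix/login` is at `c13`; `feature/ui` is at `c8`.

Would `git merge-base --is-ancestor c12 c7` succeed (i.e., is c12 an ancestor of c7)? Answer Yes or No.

Ancestors of c7: {c3, c7}.
c12 is not in that set, so it is not an ancestor of c7.

No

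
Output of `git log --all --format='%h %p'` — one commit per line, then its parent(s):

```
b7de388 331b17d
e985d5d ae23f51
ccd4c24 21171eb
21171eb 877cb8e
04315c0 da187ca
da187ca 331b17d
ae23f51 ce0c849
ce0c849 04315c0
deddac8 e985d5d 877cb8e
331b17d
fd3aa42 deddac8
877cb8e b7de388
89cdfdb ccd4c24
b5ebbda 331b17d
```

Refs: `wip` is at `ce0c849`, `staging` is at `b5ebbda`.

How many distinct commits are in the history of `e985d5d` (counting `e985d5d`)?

6

Walking parent pointers from e985d5d: reachable set = {04315c0, 331b17d, ae23f51, ce0c849, da187ca, e985d5d}.
That is 6 commits.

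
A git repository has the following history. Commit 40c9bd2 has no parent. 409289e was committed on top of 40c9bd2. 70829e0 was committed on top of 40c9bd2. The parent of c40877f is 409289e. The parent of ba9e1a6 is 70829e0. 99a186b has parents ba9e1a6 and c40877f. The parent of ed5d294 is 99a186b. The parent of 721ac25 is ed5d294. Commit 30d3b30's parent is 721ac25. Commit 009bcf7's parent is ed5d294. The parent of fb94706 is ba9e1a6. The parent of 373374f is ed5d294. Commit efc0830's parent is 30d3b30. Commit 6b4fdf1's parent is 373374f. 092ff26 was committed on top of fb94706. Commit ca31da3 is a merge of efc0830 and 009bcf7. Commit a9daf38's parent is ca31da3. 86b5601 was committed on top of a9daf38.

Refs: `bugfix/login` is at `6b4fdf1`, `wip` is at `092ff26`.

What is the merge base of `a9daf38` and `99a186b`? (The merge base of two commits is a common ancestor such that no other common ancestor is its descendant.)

Ancestors of a9daf38: {009bcf7, 30d3b30, 409289e, 40c9bd2, 70829e0, 721ac25, 99a186b, a9daf38, ba9e1a6, c40877f, ca31da3, ed5d294, efc0830}.
Ancestors of 99a186b: {409289e, 40c9bd2, 70829e0, 99a186b, ba9e1a6, c40877f}.
Common ancestors: {409289e, 40c9bd2, 70829e0, 99a186b, ba9e1a6, c40877f}.
Among these, 99a186b is not an ancestor of any other common ancestor — it is the merge base.

99a186b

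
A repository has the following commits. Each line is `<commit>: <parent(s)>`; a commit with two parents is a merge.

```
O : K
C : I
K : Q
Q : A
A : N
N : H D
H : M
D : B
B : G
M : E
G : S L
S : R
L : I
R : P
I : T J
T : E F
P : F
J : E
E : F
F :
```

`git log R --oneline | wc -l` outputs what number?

Walking parent pointers from R: reachable set = {F, P, R}.
That is 3 commits.

3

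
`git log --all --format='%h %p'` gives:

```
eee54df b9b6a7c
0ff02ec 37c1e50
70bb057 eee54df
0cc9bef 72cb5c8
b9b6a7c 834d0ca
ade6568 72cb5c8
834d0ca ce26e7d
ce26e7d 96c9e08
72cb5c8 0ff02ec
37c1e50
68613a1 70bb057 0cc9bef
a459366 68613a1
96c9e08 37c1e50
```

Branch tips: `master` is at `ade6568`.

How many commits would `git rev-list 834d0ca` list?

Walking parent pointers from 834d0ca: reachable set = {37c1e50, 834d0ca, 96c9e08, ce26e7d}.
That is 4 commits.

4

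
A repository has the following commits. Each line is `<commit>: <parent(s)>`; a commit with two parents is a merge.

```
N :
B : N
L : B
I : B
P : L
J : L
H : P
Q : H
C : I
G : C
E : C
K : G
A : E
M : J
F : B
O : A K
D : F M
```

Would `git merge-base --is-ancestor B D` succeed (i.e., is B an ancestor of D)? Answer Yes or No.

Ancestors of D (commits reachable by following parents): {B, D, F, J, L, M, N}.
B is in that set, so it is an ancestor of D.

Yes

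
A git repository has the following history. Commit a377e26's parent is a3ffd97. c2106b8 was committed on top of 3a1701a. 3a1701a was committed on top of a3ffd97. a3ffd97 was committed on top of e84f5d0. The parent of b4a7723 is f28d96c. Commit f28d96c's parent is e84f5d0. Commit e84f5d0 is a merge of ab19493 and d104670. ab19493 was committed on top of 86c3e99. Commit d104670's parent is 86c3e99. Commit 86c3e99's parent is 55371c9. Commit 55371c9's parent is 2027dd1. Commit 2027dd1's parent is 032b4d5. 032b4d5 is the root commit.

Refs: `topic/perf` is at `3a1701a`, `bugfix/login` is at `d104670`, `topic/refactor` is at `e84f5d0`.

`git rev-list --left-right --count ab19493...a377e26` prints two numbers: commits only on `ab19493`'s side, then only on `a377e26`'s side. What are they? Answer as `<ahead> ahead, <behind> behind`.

Reachable from ab19493: {032b4d5, 2027dd1, 55371c9, 86c3e99, ab19493}.
Reachable from a377e26: {032b4d5, 2027dd1, 55371c9, 86c3e99, a377e26, a3ffd97, ab19493, d104670, e84f5d0}.
Only in ab19493's history (ahead): {} — 0.
Only in a377e26's history (behind): {a377e26, a3ffd97, d104670, e84f5d0} — 4.

0 ahead, 4 behind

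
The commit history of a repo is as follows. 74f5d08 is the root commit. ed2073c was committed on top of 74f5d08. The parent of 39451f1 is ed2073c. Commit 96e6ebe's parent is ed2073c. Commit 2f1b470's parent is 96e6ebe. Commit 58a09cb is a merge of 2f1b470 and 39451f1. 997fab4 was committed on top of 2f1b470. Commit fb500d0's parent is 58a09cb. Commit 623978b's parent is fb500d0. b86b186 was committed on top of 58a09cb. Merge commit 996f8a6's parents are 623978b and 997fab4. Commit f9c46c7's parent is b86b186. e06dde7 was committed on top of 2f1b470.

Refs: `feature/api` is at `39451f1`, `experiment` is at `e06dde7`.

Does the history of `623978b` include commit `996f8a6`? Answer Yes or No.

No

Ancestors of 623978b: {2f1b470, 39451f1, 58a09cb, 623978b, 74f5d08, 96e6ebe, ed2073c, fb500d0}.
996f8a6 is not in that set, so it is not an ancestor of 623978b.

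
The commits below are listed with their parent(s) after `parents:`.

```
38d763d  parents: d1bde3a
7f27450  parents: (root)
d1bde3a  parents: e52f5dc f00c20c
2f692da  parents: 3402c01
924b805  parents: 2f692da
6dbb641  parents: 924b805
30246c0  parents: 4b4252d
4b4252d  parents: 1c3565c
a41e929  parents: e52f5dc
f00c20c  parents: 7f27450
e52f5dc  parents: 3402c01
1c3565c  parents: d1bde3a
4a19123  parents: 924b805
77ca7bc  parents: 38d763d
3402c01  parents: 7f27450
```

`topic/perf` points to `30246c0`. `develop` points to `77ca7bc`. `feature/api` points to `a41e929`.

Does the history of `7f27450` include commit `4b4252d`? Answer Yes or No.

Ancestors of 7f27450: {7f27450}.
4b4252d is not in that set, so it is not an ancestor of 7f27450.

No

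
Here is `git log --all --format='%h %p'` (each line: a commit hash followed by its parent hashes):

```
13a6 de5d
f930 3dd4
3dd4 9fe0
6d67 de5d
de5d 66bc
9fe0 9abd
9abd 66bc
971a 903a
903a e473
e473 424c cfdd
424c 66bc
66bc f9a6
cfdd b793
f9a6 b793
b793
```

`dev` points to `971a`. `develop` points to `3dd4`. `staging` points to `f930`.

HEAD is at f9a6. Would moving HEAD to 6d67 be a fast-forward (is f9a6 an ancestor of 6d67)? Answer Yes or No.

Yes

A fast-forward from f9a6 to 6d67 is possible iff f9a6 is an ancestor of 6d67.
Ancestors of 6d67: {66bc, 6d67, b793, de5d, f9a6}.
f9a6 is among them, so fast-forward is possible.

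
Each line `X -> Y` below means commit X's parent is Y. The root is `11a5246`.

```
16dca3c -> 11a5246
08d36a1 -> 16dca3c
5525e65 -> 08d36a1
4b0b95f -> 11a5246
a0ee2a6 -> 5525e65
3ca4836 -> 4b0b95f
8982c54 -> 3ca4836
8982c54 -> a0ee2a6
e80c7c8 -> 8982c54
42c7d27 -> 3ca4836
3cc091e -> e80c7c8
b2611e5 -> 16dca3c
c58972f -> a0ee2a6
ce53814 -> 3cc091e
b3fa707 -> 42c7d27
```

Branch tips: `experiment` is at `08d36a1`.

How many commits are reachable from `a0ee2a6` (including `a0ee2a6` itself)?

Walking parent pointers from a0ee2a6: reachable set = {08d36a1, 11a5246, 16dca3c, 5525e65, a0ee2a6}.
That is 5 commits.

5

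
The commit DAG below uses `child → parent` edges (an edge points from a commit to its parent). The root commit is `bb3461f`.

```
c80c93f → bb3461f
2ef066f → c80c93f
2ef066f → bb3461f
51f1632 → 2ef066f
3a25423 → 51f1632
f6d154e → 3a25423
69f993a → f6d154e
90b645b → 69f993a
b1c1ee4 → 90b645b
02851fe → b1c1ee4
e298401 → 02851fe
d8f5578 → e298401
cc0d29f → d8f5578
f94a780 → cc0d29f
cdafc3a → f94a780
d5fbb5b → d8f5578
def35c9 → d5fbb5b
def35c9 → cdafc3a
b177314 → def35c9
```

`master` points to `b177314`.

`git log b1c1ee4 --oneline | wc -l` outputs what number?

9

Walking parent pointers from b1c1ee4: reachable set = {2ef066f, 3a25423, 51f1632, 69f993a, 90b645b, b1c1ee4, bb3461f, c80c93f, f6d154e}.
That is 9 commits.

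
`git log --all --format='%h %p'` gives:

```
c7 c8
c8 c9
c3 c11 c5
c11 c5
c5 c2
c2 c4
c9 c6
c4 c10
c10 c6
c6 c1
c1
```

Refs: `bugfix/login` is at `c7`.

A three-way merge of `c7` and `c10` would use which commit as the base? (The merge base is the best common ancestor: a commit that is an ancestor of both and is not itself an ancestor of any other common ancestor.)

c6

Ancestors of c7: {c1, c6, c7, c8, c9}.
Ancestors of c10: {c1, c10, c6}.
Common ancestors: {c1, c6}.
Among these, c6 is not an ancestor of any other common ancestor — it is the merge base.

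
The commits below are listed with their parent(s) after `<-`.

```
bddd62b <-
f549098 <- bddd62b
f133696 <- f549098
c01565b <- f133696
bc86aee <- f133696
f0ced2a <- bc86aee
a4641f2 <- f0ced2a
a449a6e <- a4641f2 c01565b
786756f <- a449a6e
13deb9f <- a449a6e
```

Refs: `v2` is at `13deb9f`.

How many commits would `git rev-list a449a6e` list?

8

Walking parent pointers from a449a6e: reachable set = {a449a6e, a4641f2, bc86aee, bddd62b, c01565b, f0ced2a, f133696, f549098}.
That is 8 commits.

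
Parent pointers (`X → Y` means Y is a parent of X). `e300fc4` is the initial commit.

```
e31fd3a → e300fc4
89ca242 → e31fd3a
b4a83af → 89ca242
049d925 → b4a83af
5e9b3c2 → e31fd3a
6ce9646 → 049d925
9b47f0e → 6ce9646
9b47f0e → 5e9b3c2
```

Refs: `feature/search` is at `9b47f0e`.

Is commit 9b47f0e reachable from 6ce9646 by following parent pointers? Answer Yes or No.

Ancestors of 6ce9646: {049d925, 6ce9646, 89ca242, b4a83af, e300fc4, e31fd3a}.
9b47f0e is not in that set, so it is not an ancestor of 6ce9646.

No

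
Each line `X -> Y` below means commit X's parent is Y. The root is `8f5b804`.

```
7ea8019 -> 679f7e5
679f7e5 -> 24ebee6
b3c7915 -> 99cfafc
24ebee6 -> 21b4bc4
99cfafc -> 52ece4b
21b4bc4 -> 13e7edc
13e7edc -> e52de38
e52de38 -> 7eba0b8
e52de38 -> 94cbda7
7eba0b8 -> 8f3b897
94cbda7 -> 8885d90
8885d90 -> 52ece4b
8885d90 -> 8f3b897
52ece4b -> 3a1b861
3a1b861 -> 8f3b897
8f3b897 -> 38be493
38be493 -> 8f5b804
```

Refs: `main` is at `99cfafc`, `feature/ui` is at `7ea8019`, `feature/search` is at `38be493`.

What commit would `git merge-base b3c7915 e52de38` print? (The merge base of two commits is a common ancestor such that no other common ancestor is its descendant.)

Ancestors of b3c7915: {38be493, 3a1b861, 52ece4b, 8f3b897, 8f5b804, 99cfafc, b3c7915}.
Ancestors of e52de38: {38be493, 3a1b861, 52ece4b, 7eba0b8, 8885d90, 8f3b897, 8f5b804, 94cbda7, e52de38}.
Common ancestors: {38be493, 3a1b861, 52ece4b, 8f3b897, 8f5b804}.
Among these, 52ece4b is not an ancestor of any other common ancestor — it is the merge base.

52ece4b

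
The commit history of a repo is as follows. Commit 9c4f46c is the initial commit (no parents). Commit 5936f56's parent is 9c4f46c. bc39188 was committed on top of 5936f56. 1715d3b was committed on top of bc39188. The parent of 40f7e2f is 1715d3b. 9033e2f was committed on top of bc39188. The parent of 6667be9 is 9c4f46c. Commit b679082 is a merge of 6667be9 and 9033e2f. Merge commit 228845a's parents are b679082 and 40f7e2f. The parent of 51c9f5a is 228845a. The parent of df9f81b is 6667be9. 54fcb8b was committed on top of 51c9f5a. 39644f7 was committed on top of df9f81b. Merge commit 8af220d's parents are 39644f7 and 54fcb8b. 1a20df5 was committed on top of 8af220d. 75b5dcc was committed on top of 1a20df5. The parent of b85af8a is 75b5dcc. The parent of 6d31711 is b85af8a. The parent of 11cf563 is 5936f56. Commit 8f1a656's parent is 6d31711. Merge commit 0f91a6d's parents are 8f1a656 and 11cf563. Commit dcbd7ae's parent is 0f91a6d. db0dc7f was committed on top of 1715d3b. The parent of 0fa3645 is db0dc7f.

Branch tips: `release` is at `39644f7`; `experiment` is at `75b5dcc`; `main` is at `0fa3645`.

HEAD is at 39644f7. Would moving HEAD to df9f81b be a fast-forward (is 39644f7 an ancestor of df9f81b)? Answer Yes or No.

A fast-forward from 39644f7 to df9f81b is possible iff 39644f7 is an ancestor of df9f81b.
Ancestors of df9f81b: {6667be9, 9c4f46c, df9f81b}.
39644f7 is not among them, so fast-forward is not possible.

No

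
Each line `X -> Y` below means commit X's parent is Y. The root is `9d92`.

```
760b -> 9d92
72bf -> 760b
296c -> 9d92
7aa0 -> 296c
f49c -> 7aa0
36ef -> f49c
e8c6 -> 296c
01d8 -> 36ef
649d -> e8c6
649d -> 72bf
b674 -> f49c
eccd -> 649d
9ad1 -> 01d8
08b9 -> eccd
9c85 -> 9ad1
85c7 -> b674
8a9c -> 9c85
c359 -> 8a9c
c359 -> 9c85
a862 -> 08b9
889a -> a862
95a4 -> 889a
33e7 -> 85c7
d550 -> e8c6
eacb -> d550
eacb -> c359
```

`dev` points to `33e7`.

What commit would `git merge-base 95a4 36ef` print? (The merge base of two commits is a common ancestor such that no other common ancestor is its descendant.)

296c

Ancestors of 95a4: {08b9, 296c, 649d, 72bf, 760b, 889a, 95a4, 9d92, a862, e8c6, eccd}.
Ancestors of 36ef: {296c, 36ef, 7aa0, 9d92, f49c}.
Common ancestors: {296c, 9d92}.
Among these, 296c is not an ancestor of any other common ancestor — it is the merge base.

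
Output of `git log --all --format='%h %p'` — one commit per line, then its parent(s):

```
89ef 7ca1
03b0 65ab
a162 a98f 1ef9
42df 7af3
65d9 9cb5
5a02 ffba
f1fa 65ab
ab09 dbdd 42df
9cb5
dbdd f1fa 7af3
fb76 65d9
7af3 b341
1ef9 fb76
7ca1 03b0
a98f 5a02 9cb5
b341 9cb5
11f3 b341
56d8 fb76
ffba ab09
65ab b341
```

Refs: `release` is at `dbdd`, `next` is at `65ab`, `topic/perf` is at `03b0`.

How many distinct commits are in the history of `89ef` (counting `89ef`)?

6

Walking parent pointers from 89ef: reachable set = {03b0, 65ab, 7ca1, 89ef, 9cb5, b341}.
That is 6 commits.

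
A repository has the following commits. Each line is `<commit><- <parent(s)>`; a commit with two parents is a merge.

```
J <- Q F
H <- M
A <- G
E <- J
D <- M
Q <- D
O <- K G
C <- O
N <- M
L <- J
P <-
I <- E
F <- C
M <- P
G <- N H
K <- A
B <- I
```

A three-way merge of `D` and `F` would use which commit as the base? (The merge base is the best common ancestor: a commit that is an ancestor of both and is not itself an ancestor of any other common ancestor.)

M

Ancestors of D: {D, M, P}.
Ancestors of F: {A, C, F, G, H, K, M, N, O, P}.
Common ancestors: {M, P}.
Among these, M is not an ancestor of any other common ancestor — it is the merge base.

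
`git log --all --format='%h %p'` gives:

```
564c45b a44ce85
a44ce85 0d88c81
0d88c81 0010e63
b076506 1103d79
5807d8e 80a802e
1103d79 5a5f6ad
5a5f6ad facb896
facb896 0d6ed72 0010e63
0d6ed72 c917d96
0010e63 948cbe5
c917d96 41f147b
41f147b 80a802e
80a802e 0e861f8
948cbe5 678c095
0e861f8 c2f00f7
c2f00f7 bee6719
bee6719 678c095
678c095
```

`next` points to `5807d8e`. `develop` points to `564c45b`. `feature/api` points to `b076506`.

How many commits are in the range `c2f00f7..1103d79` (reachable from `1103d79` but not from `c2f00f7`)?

Reachable from 1103d79: {0010e63, 0d6ed72, 0e861f8, 1103d79, 41f147b, 5a5f6ad, 678c095, 80a802e, 948cbe5, bee6719, c2f00f7, c917d96, facb896}.
Reachable from c2f00f7: {678c095, bee6719, c2f00f7}.
In 1103d79's history but not c2f00f7's: {0010e63, 0d6ed72, 0e861f8, 1103d79, 41f147b, 5a5f6ad, 80a802e, 948cbe5, c917d96, facb896} — 10 commits.

10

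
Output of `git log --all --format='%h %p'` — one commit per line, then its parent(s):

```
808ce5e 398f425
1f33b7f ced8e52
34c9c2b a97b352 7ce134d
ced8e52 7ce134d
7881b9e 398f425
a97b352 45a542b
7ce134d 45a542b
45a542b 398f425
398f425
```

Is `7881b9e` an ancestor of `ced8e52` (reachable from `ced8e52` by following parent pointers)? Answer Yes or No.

Ancestors of ced8e52: {398f425, 45a542b, 7ce134d, ced8e52}.
7881b9e is not in that set, so it is not an ancestor of ced8e52.

No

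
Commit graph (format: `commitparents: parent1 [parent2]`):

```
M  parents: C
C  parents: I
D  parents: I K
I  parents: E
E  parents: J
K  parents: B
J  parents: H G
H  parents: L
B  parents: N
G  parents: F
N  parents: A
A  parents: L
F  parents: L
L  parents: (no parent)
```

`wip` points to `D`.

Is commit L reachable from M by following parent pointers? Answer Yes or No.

Ancestors of M (commits reachable by following parents): {C, E, F, G, H, I, J, L, M}.
L is in that set, so it is an ancestor of M.

Yes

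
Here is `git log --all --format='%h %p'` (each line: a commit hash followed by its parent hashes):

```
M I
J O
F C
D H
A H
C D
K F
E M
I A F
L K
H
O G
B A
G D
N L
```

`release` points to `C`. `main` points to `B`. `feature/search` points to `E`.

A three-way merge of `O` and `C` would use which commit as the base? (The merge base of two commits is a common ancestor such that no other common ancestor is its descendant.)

Ancestors of O: {D, G, H, O}.
Ancestors of C: {C, D, H}.
Common ancestors: {D, H}.
Among these, D is not an ancestor of any other common ancestor — it is the merge base.

D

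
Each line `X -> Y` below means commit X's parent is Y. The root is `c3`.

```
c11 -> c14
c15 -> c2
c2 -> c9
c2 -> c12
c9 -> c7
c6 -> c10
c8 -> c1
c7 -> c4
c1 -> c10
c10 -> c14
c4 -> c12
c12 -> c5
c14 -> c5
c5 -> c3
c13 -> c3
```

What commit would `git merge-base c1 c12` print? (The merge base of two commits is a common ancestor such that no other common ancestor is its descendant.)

c5

Ancestors of c1: {c1, c10, c14, c3, c5}.
Ancestors of c12: {c12, c3, c5}.
Common ancestors: {c3, c5}.
Among these, c5 is not an ancestor of any other common ancestor — it is the merge base.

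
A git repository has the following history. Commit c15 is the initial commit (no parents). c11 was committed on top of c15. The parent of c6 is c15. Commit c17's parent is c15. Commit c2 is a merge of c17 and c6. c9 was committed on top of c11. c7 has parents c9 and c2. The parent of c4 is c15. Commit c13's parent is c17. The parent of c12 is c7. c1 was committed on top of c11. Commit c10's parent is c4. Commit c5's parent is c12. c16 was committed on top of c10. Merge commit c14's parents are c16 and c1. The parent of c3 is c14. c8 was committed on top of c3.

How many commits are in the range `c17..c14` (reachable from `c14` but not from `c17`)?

6

Reachable from c14: {c1, c10, c11, c14, c15, c16, c4}.
Reachable from c17: {c15, c17}.
In c14's history but not c17's: {c1, c10, c11, c14, c16, c4} — 6 commits.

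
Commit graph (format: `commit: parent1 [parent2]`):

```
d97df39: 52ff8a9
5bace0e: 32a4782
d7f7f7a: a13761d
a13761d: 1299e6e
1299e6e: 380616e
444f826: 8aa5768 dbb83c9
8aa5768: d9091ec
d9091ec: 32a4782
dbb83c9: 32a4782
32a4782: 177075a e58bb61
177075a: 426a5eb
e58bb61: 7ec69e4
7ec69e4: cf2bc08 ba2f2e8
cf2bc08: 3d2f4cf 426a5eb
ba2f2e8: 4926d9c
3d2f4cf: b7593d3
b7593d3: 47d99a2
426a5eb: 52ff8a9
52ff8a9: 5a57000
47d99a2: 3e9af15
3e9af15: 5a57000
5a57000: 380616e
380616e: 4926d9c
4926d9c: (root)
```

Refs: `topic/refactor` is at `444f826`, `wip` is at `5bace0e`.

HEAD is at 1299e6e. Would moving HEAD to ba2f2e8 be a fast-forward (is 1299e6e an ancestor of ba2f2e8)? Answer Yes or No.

A fast-forward from 1299e6e to ba2f2e8 is possible iff 1299e6e is an ancestor of ba2f2e8.
Ancestors of ba2f2e8: {4926d9c, ba2f2e8}.
1299e6e is not among them, so fast-forward is not possible.

No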